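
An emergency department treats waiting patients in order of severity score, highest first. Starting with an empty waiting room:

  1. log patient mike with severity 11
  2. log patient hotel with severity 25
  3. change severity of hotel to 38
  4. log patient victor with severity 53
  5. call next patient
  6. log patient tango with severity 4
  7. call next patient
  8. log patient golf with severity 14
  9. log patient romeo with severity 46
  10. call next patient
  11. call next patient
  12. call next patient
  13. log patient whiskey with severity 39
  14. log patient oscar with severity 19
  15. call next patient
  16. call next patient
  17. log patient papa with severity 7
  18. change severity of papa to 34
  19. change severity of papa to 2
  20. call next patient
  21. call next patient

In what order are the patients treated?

victor, hotel, romeo, golf, mike, whiskey, oscar, tango, papa

add mike (severity 11) → {mike:11}
add hotel (severity 25) → {hotel:25, mike:11}
update hotel to severity 38 → {hotel:38, mike:11}
add victor (severity 53) → {victor:53, hotel:38, mike:11}
call next patient → victor; now {hotel:38, mike:11}
add tango (severity 4) → {hotel:38, mike:11, tango:4}
call next patient → hotel; now {mike:11, tango:4}
add golf (severity 14) → {golf:14, mike:11, tango:4}
add romeo (severity 46) → {romeo:46, golf:14, mike:11, tango:4}
call next patient → romeo; now {golf:14, mike:11, tango:4}
call next patient → golf; now {mike:11, tango:4}
call next patient → mike; now {tango:4}
add whiskey (severity 39) → {whiskey:39, tango:4}
add oscar (severity 19) → {whiskey:39, oscar:19, tango:4}
call next patient → whiskey; now {oscar:19, tango:4}
call next patient → oscar; now {tango:4}
add papa (severity 7) → {papa:7, tango:4}
update papa to severity 34 → {papa:34, tango:4}
update papa to severity 2 → {tango:4, papa:2}
call next patient → tango; now {papa:2}
call next patient → papa; now {}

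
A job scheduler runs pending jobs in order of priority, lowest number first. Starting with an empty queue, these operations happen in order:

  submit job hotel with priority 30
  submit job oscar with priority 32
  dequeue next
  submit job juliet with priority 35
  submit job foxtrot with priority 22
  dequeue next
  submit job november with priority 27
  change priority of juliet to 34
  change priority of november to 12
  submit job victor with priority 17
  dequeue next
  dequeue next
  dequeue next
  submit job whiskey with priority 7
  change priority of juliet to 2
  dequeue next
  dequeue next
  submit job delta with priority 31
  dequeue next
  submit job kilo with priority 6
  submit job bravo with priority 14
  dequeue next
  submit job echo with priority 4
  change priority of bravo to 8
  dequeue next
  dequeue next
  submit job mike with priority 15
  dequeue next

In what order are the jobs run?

add hotel (priority 30) → {hotel:30}
add oscar (priority 32) → {hotel:30, oscar:32}
dequeue next → hotel; now {oscar:32}
add juliet (priority 35) → {oscar:32, juliet:35}
add foxtrot (priority 22) → {foxtrot:22, oscar:32, juliet:35}
dequeue next → foxtrot; now {oscar:32, juliet:35}
add november (priority 27) → {november:27, oscar:32, juliet:35}
update juliet to priority 34 → {november:27, oscar:32, juliet:34}
update november to priority 12 → {november:12, oscar:32, juliet:34}
add victor (priority 17) → {november:12, victor:17, oscar:32, juliet:34}
dequeue next → november; now {victor:17, oscar:32, juliet:34}
dequeue next → victor; now {oscar:32, juliet:34}
dequeue next → oscar; now {juliet:34}
add whiskey (priority 7) → {whiskey:7, juliet:34}
update juliet to priority 2 → {juliet:2, whiskey:7}
dequeue next → juliet; now {whiskey:7}
dequeue next → whiskey; now {}
add delta (priority 31) → {delta:31}
dequeue next → delta; now {}
add kilo (priority 6) → {kilo:6}
add bravo (priority 14) → {kilo:6, bravo:14}
dequeue next → kilo; now {bravo:14}
add echo (priority 4) → {echo:4, bravo:14}
update bravo to priority 8 → {echo:4, bravo:8}
dequeue next → echo; now {bravo:8}
dequeue next → bravo; now {}
add mike (priority 15) → {mike:15}
dequeue next → mike; now {}

hotel, foxtrot, november, victor, oscar, juliet, whiskey, delta, kilo, echo, bravo, mike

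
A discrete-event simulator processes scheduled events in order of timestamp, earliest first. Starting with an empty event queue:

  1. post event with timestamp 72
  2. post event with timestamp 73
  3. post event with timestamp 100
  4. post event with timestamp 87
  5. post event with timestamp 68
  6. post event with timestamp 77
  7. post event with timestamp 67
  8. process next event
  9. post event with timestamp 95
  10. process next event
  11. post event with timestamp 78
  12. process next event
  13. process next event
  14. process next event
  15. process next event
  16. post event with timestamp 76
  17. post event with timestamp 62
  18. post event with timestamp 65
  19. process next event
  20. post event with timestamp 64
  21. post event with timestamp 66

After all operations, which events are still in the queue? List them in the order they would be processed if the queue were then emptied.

64, 65, 66, 76, 87, 95, 100

insert 72 → {72}
insert 73 → {72, 73}
insert 100 → {72, 73, 100}
insert 87 → {72, 73, 87, 100}
insert 68 → {68, 72, 73, 87, 100}
insert 77 → {68, 72, 73, 77, 87, 100}
insert 67 → {67, 68, 72, 73, 77, 87, 100}
process next event → 67; now {68, 72, 73, 77, 87, 100}
insert 95 → {68, 72, 73, 77, 87, 95, 100}
process next event → 68; now {72, 73, 77, 87, 95, 100}
insert 78 → {72, 73, 77, 78, 87, 95, 100}
process next event → 72; now {73, 77, 78, 87, 95, 100}
process next event → 73; now {77, 78, 87, 95, 100}
process next event → 77; now {78, 87, 95, 100}
process next event → 78; now {87, 95, 100}
insert 76 → {76, 87, 95, 100}
insert 62 → {62, 76, 87, 95, 100}
insert 65 → {62, 65, 76, 87, 95, 100}
process next event → 62; now {65, 76, 87, 95, 100}
insert 64 → {64, 65, 76, 87, 95, 100}
insert 66 → {64, 65, 66, 76, 87, 95, 100}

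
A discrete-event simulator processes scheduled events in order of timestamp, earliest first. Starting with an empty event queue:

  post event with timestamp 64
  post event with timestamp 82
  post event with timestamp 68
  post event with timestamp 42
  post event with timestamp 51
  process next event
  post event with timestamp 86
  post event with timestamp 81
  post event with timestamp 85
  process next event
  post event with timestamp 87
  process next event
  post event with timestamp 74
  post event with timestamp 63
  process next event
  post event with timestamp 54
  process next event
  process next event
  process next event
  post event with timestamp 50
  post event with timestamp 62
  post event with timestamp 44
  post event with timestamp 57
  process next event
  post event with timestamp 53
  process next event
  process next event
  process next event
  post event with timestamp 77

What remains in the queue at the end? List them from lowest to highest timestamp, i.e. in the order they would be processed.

[62, 77, 81, 82, 85, 86, 87]

insert 64 → {64}
insert 82 → {64, 82}
insert 68 → {64, 68, 82}
insert 42 → {42, 64, 68, 82}
insert 51 → {42, 51, 64, 68, 82}
process next event → 42; now {51, 64, 68, 82}
insert 86 → {51, 64, 68, 82, 86}
insert 81 → {51, 64, 68, 81, 82, 86}
insert 85 → {51, 64, 68, 81, 82, 85, 86}
process next event → 51; now {64, 68, 81, 82, 85, 86}
insert 87 → {64, 68, 81, 82, 85, 86, 87}
process next event → 64; now {68, 81, 82, 85, 86, 87}
insert 74 → {68, 74, 81, 82, 85, 86, 87}
insert 63 → {63, 68, 74, 81, 82, 85, 86, 87}
process next event → 63; now {68, 74, 81, 82, 85, 86, 87}
insert 54 → {54, 68, 74, 81, 82, 85, 86, 87}
process next event → 54; now {68, 74, 81, 82, 85, 86, 87}
process next event → 68; now {74, 81, 82, 85, 86, 87}
process next event → 74; now {81, 82, 85, 86, 87}
insert 50 → {50, 81, 82, 85, 86, 87}
insert 62 → {50, 62, 81, 82, 85, 86, 87}
insert 44 → {44, 50, 62, 81, 82, 85, 86, 87}
insert 57 → {44, 50, 57, 62, 81, 82, 85, 86, 87}
process next event → 44; now {50, 57, 62, 81, 82, 85, 86, 87}
insert 53 → {50, 53, 57, 62, 81, 82, 85, 86, 87}
process next event → 50; now {53, 57, 62, 81, 82, 85, 86, 87}
process next event → 53; now {57, 62, 81, 82, 85, 86, 87}
process next event → 57; now {62, 81, 82, 85, 86, 87}
insert 77 → {62, 77, 81, 82, 85, 86, 87}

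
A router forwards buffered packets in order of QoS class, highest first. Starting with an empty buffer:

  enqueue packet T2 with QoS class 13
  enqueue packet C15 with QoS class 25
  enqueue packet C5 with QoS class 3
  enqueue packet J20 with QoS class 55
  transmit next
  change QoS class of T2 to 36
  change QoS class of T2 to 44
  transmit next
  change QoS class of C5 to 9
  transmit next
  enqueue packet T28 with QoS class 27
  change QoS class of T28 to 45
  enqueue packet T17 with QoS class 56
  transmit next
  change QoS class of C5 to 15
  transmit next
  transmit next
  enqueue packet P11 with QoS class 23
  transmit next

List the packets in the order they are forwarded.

add T2 (QoS class 13) → {T2:13}
add C15 (QoS class 25) → {C15:25, T2:13}
add C5 (QoS class 3) → {C15:25, T2:13, C5:3}
add J20 (QoS class 55) → {J20:55, C15:25, T2:13, C5:3}
transmit next → J20; now {C15:25, T2:13, C5:3}
update T2 to QoS class 36 → {T2:36, C15:25, C5:3}
update T2 to QoS class 44 → {T2:44, C15:25, C5:3}
transmit next → T2; now {C15:25, C5:3}
update C5 to QoS class 9 → {C15:25, C5:9}
transmit next → C15; now {C5:9}
add T28 (QoS class 27) → {T28:27, C5:9}
update T28 to QoS class 45 → {T28:45, C5:9}
add T17 (QoS class 56) → {T17:56, T28:45, C5:9}
transmit next → T17; now {T28:45, C5:9}
update C5 to QoS class 15 → {T28:45, C5:15}
transmit next → T28; now {C5:15}
transmit next → C5; now {}
add P11 (QoS class 23) → {P11:23}
transmit next → P11; now {}

J20, T2, C15, T17, T28, C5, P11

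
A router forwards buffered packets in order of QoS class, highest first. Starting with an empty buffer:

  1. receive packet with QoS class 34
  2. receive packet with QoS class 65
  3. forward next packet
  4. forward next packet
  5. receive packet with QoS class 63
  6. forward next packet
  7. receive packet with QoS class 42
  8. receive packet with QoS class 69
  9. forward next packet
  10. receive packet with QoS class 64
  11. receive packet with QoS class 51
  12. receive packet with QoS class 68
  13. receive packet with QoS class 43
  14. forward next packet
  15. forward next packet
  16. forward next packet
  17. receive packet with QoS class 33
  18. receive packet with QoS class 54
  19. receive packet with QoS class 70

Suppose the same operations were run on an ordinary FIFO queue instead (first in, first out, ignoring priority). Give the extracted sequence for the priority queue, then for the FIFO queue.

insert 34 → {34}
insert 65 → {65, 34}
forward next packet → 65; now {34}
forward next packet → 34; now {}
insert 63 → {63}
forward next packet → 63; now {}
insert 42 → {42}
insert 69 → {69, 42}
forward next packet → 69; now {42}
insert 64 → {64, 42}
insert 51 → {64, 51, 42}
insert 68 → {68, 64, 51, 42}
insert 43 → {68, 64, 51, 43, 42}
forward next packet → 68; now {64, 51, 43, 42}
forward next packet → 64; now {51, 43, 42}
forward next packet → 51; now {43, 42}
insert 33 → {43, 42, 33}
insert 54 → {54, 43, 42, 33}
insert 70 → {70, 54, 43, 42, 33}

priority queue: 65, 34, 63, 69, 68, 64, 51; FIFO queue: [34, 65, 63, 42, 69, 64, 51]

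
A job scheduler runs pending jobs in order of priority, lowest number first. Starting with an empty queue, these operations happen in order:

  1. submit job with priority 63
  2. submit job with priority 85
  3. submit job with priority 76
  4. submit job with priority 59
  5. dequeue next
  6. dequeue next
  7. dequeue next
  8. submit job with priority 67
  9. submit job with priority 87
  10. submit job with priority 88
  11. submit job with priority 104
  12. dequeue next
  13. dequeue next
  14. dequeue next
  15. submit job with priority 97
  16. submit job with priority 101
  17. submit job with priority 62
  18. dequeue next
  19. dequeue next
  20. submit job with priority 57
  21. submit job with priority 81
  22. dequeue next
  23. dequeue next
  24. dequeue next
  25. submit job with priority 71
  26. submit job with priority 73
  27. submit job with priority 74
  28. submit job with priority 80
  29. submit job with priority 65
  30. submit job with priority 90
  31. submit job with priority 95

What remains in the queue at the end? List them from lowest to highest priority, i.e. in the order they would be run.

65, 71, 73, 74, 80, 90, 95, 101, 104

insert 63 → {63}
insert 85 → {63, 85}
insert 76 → {63, 76, 85}
insert 59 → {59, 63, 76, 85}
dequeue next → 59; now {63, 76, 85}
dequeue next → 63; now {76, 85}
dequeue next → 76; now {85}
insert 67 → {67, 85}
insert 87 → {67, 85, 87}
insert 88 → {67, 85, 87, 88}
insert 104 → {67, 85, 87, 88, 104}
dequeue next → 67; now {85, 87, 88, 104}
dequeue next → 85; now {87, 88, 104}
dequeue next → 87; now {88, 104}
insert 97 → {88, 97, 104}
insert 101 → {88, 97, 101, 104}
insert 62 → {62, 88, 97, 101, 104}
dequeue next → 62; now {88, 97, 101, 104}
dequeue next → 88; now {97, 101, 104}
insert 57 → {57, 97, 101, 104}
insert 81 → {57, 81, 97, 101, 104}
dequeue next → 57; now {81, 97, 101, 104}
dequeue next → 81; now {97, 101, 104}
dequeue next → 97; now {101, 104}
insert 71 → {71, 101, 104}
insert 73 → {71, 73, 101, 104}
insert 74 → {71, 73, 74, 101, 104}
insert 80 → {71, 73, 74, 80, 101, 104}
insert 65 → {65, 71, 73, 74, 80, 101, 104}
insert 90 → {65, 71, 73, 74, 80, 90, 101, 104}
insert 95 → {65, 71, 73, 74, 80, 90, 95, 101, 104}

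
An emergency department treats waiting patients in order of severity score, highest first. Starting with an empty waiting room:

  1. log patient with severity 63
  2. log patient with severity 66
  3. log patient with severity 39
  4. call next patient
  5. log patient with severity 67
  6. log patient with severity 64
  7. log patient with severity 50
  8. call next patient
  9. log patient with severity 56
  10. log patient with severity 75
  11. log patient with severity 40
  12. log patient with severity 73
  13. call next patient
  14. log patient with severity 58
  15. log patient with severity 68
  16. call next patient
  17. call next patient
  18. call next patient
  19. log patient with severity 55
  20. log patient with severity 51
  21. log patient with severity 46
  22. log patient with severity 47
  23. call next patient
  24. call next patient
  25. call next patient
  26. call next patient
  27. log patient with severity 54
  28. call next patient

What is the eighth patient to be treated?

58

insert 63 → {63}
insert 66 → {66, 63}
insert 39 → {66, 63, 39}
call next patient → 66; now {63, 39}
insert 67 → {67, 63, 39}
insert 64 → {67, 64, 63, 39}
insert 50 → {67, 64, 63, 50, 39}
call next patient → 67; now {64, 63, 50, 39}
insert 56 → {64, 63, 56, 50, 39}
insert 75 → {75, 64, 63, 56, 50, 39}
insert 40 → {75, 64, 63, 56, 50, 40, 39}
insert 73 → {75, 73, 64, 63, 56, 50, 40, 39}
call next patient → 75; now {73, 64, 63, 56, 50, 40, 39}
insert 58 → {73, 64, 63, 58, 56, 50, 40, 39}
insert 68 → {73, 68, 64, 63, 58, 56, 50, 40, 39}
call next patient → 73; now {68, 64, 63, 58, 56, 50, 40, 39}
call next patient → 68; now {64, 63, 58, 56, 50, 40, 39}
call next patient → 64; now {63, 58, 56, 50, 40, 39}
insert 55 → {63, 58, 56, 55, 50, 40, 39}
insert 51 → {63, 58, 56, 55, 51, 50, 40, 39}
insert 46 → {63, 58, 56, 55, 51, 50, 46, 40, 39}
insert 47 → {63, 58, 56, 55, 51, 50, 47, 46, 40, 39}
call next patient → 63; now {58, 56, 55, 51, 50, 47, 46, 40, 39}
call next patient → 58; now {56, 55, 51, 50, 47, 46, 40, 39}
call next patient → 56; now {55, 51, 50, 47, 46, 40, 39}
call next patient → 55; now {51, 50, 47, 46, 40, 39}
insert 54 → {54, 51, 50, 47, 46, 40, 39}
call next patient → 54; now {51, 50, 47, 46, 40, 39}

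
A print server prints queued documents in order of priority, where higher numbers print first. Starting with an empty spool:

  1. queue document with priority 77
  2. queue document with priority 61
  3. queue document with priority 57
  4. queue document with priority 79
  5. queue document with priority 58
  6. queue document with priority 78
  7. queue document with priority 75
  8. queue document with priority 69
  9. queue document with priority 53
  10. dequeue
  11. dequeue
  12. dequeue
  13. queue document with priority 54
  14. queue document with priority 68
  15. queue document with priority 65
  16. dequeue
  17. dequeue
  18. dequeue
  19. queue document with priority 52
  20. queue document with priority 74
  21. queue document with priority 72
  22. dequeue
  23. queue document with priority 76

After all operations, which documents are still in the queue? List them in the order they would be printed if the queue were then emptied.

[76, 72, 65, 61, 58, 57, 54, 53, 52]

insert 77 → {77}
insert 61 → {77, 61}
insert 57 → {77, 61, 57}
insert 79 → {79, 77, 61, 57}
insert 58 → {79, 77, 61, 58, 57}
insert 78 → {79, 78, 77, 61, 58, 57}
insert 75 → {79, 78, 77, 75, 61, 58, 57}
insert 69 → {79, 78, 77, 75, 69, 61, 58, 57}
insert 53 → {79, 78, 77, 75, 69, 61, 58, 57, 53}
dequeue → 79; now {78, 77, 75, 69, 61, 58, 57, 53}
dequeue → 78; now {77, 75, 69, 61, 58, 57, 53}
dequeue → 77; now {75, 69, 61, 58, 57, 53}
insert 54 → {75, 69, 61, 58, 57, 54, 53}
insert 68 → {75, 69, 68, 61, 58, 57, 54, 53}
insert 65 → {75, 69, 68, 65, 61, 58, 57, 54, 53}
dequeue → 75; now {69, 68, 65, 61, 58, 57, 54, 53}
dequeue → 69; now {68, 65, 61, 58, 57, 54, 53}
dequeue → 68; now {65, 61, 58, 57, 54, 53}
insert 52 → {65, 61, 58, 57, 54, 53, 52}
insert 74 → {74, 65, 61, 58, 57, 54, 53, 52}
insert 72 → {74, 72, 65, 61, 58, 57, 54, 53, 52}
dequeue → 74; now {72, 65, 61, 58, 57, 54, 53, 52}
insert 76 → {76, 72, 65, 61, 58, 57, 54, 53, 52}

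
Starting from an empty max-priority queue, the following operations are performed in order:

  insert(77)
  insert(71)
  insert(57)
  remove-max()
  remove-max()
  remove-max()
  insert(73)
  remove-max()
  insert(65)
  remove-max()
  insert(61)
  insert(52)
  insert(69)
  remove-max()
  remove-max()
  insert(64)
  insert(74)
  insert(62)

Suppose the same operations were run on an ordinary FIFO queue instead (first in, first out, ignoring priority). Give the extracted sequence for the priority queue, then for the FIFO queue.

insert 77 → {77}
insert 71 → {77, 71}
insert 57 → {77, 71, 57}
remove-max → 77; now {71, 57}
remove-max → 71; now {57}
remove-max → 57; now {}
insert 73 → {73}
remove-max → 73; now {}
insert 65 → {65}
remove-max → 65; now {}
insert 61 → {61}
insert 52 → {61, 52}
insert 69 → {69, 61, 52}
remove-max → 69; now {61, 52}
remove-max → 61; now {52}
insert 64 → {64, 52}
insert 74 → {74, 64, 52}
insert 62 → {74, 64, 62, 52}

priority queue: [77, 71, 57, 73, 65, 69, 61]; FIFO queue: [77, 71, 57, 73, 65, 61, 52]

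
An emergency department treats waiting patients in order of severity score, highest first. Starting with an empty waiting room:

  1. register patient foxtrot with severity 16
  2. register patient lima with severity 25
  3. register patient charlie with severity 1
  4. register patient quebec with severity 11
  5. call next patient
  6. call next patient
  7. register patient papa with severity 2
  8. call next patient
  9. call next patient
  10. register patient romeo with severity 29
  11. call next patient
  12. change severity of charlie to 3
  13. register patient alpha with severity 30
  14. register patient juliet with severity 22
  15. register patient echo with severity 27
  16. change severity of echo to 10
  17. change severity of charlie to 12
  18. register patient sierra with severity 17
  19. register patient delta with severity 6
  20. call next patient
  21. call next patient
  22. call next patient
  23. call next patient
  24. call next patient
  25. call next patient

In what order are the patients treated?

lima → foxtrot → quebec → papa → romeo → alpha → juliet → sierra → charlie → echo → delta

add foxtrot (severity 16) → {foxtrot:16}
add lima (severity 25) → {lima:25, foxtrot:16}
add charlie (severity 1) → {lima:25, foxtrot:16, charlie:1}
add quebec (severity 11) → {lima:25, foxtrot:16, quebec:11, charlie:1}
call next patient → lima; now {foxtrot:16, quebec:11, charlie:1}
call next patient → foxtrot; now {quebec:11, charlie:1}
add papa (severity 2) → {quebec:11, papa:2, charlie:1}
call next patient → quebec; now {papa:2, charlie:1}
call next patient → papa; now {charlie:1}
add romeo (severity 29) → {romeo:29, charlie:1}
call next patient → romeo; now {charlie:1}
update charlie to severity 3 → {charlie:3}
add alpha (severity 30) → {alpha:30, charlie:3}
add juliet (severity 22) → {alpha:30, juliet:22, charlie:3}
add echo (severity 27) → {alpha:30, echo:27, juliet:22, charlie:3}
update echo to severity 10 → {alpha:30, juliet:22, echo:10, charlie:3}
update charlie to severity 12 → {alpha:30, juliet:22, charlie:12, echo:10}
add sierra (severity 17) → {alpha:30, juliet:22, sierra:17, charlie:12, echo:10}
add delta (severity 6) → {alpha:30, juliet:22, sierra:17, charlie:12, echo:10, delta:6}
call next patient → alpha; now {juliet:22, sierra:17, charlie:12, echo:10, delta:6}
call next patient → juliet; now {sierra:17, charlie:12, echo:10, delta:6}
call next patient → sierra; now {charlie:12, echo:10, delta:6}
call next patient → charlie; now {echo:10, delta:6}
call next patient → echo; now {delta:6}
call next patient → delta; now {}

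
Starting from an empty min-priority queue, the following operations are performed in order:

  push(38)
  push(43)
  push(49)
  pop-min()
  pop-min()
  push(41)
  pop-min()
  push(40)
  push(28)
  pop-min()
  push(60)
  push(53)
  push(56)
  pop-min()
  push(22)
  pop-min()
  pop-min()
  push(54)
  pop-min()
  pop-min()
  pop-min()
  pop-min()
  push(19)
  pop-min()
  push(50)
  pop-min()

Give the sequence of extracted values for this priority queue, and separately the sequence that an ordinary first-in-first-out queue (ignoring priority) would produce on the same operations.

priority queue: 38 → 43 → 41 → 28 → 40 → 22 → 49 → 53 → 54 → 56 → 60 → 19 → 50; FIFO queue: [38, 43, 49, 41, 40, 28, 60, 53, 56, 22, 54, 19, 50]

insert 38 → {38}
insert 43 → {38, 43}
insert 49 → {38, 43, 49}
pop-min → 38; now {43, 49}
pop-min → 43; now {49}
insert 41 → {41, 49}
pop-min → 41; now {49}
insert 40 → {40, 49}
insert 28 → {28, 40, 49}
pop-min → 28; now {40, 49}
insert 60 → {40, 49, 60}
insert 53 → {40, 49, 53, 60}
insert 56 → {40, 49, 53, 56, 60}
pop-min → 40; now {49, 53, 56, 60}
insert 22 → {22, 49, 53, 56, 60}
pop-min → 22; now {49, 53, 56, 60}
pop-min → 49; now {53, 56, 60}
insert 54 → {53, 54, 56, 60}
pop-min → 53; now {54, 56, 60}
pop-min → 54; now {56, 60}
pop-min → 56; now {60}
pop-min → 60; now {}
insert 19 → {19}
pop-min → 19; now {}
insert 50 → {50}
pop-min → 50; now {}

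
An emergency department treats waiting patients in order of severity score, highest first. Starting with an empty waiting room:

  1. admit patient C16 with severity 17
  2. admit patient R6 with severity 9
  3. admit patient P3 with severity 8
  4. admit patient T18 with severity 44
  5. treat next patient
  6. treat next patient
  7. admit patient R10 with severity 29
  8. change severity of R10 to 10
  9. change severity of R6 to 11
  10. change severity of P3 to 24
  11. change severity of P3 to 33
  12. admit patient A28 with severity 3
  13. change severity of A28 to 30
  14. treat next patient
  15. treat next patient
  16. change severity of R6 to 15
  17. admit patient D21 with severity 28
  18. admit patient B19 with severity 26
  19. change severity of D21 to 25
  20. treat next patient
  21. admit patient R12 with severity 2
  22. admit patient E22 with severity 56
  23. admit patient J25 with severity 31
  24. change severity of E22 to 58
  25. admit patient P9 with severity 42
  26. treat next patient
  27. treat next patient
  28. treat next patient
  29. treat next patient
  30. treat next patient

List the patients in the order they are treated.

T18, C16, P3, A28, B19, E22, P9, J25, D21, R6

add C16 (severity 17) → {C16:17}
add R6 (severity 9) → {C16:17, R6:9}
add P3 (severity 8) → {C16:17, R6:9, P3:8}
add T18 (severity 44) → {T18:44, C16:17, R6:9, P3:8}
treat next patient → T18; now {C16:17, R6:9, P3:8}
treat next patient → C16; now {R6:9, P3:8}
add R10 (severity 29) → {R10:29, R6:9, P3:8}
update R10 to severity 10 → {R10:10, R6:9, P3:8}
update R6 to severity 11 → {R6:11, R10:10, P3:8}
update P3 to severity 24 → {P3:24, R6:11, R10:10}
update P3 to severity 33 → {P3:33, R6:11, R10:10}
add A28 (severity 3) → {P3:33, R6:11, R10:10, A28:3}
update A28 to severity 30 → {P3:33, A28:30, R6:11, R10:10}
treat next patient → P3; now {A28:30, R6:11, R10:10}
treat next patient → A28; now {R6:11, R10:10}
update R6 to severity 15 → {R6:15, R10:10}
add D21 (severity 28) → {D21:28, R6:15, R10:10}
add B19 (severity 26) → {D21:28, B19:26, R6:15, R10:10}
update D21 to severity 25 → {B19:26, D21:25, R6:15, R10:10}
treat next patient → B19; now {D21:25, R6:15, R10:10}
add R12 (severity 2) → {D21:25, R6:15, R10:10, R12:2}
add E22 (severity 56) → {E22:56, D21:25, R6:15, R10:10, R12:2}
add J25 (severity 31) → {E22:56, J25:31, D21:25, R6:15, R10:10, R12:2}
update E22 to severity 58 → {E22:58, J25:31, D21:25, R6:15, R10:10, R12:2}
add P9 (severity 42) → {E22:58, P9:42, J25:31, D21:25, R6:15, R10:10, R12:2}
treat next patient → E22; now {P9:42, J25:31, D21:25, R6:15, R10:10, R12:2}
treat next patient → P9; now {J25:31, D21:25, R6:15, R10:10, R12:2}
treat next patient → J25; now {D21:25, R6:15, R10:10, R12:2}
treat next patient → D21; now {R6:15, R10:10, R12:2}
treat next patient → R6; now {R10:10, R12:2}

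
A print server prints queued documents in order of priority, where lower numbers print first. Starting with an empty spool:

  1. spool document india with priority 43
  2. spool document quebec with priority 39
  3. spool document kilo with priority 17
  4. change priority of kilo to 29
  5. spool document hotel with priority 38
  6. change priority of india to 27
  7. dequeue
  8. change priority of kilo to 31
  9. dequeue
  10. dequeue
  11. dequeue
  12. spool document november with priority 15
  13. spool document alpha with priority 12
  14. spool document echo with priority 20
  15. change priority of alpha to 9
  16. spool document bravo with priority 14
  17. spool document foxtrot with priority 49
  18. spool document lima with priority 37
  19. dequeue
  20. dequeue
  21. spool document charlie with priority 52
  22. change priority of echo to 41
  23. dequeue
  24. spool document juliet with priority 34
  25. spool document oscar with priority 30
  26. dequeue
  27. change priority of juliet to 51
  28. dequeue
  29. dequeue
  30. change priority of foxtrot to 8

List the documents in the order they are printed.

india → kilo → hotel → quebec → alpha → bravo → november → oscar → lima → echo

add india (priority 43) → {india:43}
add quebec (priority 39) → {quebec:39, india:43}
add kilo (priority 17) → {kilo:17, quebec:39, india:43}
update kilo to priority 29 → {kilo:29, quebec:39, india:43}
add hotel (priority 38) → {kilo:29, hotel:38, quebec:39, india:43}
update india to priority 27 → {india:27, kilo:29, hotel:38, quebec:39}
dequeue → india; now {kilo:29, hotel:38, quebec:39}
update kilo to priority 31 → {kilo:31, hotel:38, quebec:39}
dequeue → kilo; now {hotel:38, quebec:39}
dequeue → hotel; now {quebec:39}
dequeue → quebec; now {}
add november (priority 15) → {november:15}
add alpha (priority 12) → {alpha:12, november:15}
add echo (priority 20) → {alpha:12, november:15, echo:20}
update alpha to priority 9 → {alpha:9, november:15, echo:20}
add bravo (priority 14) → {alpha:9, bravo:14, november:15, echo:20}
add foxtrot (priority 49) → {alpha:9, bravo:14, november:15, echo:20, foxtrot:49}
add lima (priority 37) → {alpha:9, bravo:14, november:15, echo:20, lima:37, foxtrot:49}
dequeue → alpha; now {bravo:14, november:15, echo:20, lima:37, foxtrot:49}
dequeue → bravo; now {november:15, echo:20, lima:37, foxtrot:49}
add charlie (priority 52) → {november:15, echo:20, lima:37, foxtrot:49, charlie:52}
update echo to priority 41 → {november:15, lima:37, echo:41, foxtrot:49, charlie:52}
dequeue → november; now {lima:37, echo:41, foxtrot:49, charlie:52}
add juliet (priority 34) → {juliet:34, lima:37, echo:41, foxtrot:49, charlie:52}
add oscar (priority 30) → {oscar:30, juliet:34, lima:37, echo:41, foxtrot:49, charlie:52}
dequeue → oscar; now {juliet:34, lima:37, echo:41, foxtrot:49, charlie:52}
update juliet to priority 51 → {lima:37, echo:41, foxtrot:49, juliet:51, charlie:52}
dequeue → lima; now {echo:41, foxtrot:49, juliet:51, charlie:52}
dequeue → echo; now {foxtrot:49, juliet:51, charlie:52}
update foxtrot to priority 8 → {foxtrot:8, juliet:51, charlie:52}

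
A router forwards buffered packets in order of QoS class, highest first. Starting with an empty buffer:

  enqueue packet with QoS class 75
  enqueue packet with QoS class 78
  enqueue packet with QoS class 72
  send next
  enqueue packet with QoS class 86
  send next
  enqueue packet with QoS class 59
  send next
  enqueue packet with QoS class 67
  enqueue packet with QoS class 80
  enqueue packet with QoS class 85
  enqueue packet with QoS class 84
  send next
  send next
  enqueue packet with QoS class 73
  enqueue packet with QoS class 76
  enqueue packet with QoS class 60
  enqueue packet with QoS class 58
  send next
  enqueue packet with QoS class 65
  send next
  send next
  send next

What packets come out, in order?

insert 75 → {75}
insert 78 → {78, 75}
insert 72 → {78, 75, 72}
send next → 78; now {75, 72}
insert 86 → {86, 75, 72}
send next → 86; now {75, 72}
insert 59 → {75, 72, 59}
send next → 75; now {72, 59}
insert 67 → {72, 67, 59}
insert 80 → {80, 72, 67, 59}
insert 85 → {85, 80, 72, 67, 59}
insert 84 → {85, 84, 80, 72, 67, 59}
send next → 85; now {84, 80, 72, 67, 59}
send next → 84; now {80, 72, 67, 59}
insert 73 → {80, 73, 72, 67, 59}
insert 76 → {80, 76, 73, 72, 67, 59}
insert 60 → {80, 76, 73, 72, 67, 60, 59}
insert 58 → {80, 76, 73, 72, 67, 60, 59, 58}
send next → 80; now {76, 73, 72, 67, 60, 59, 58}
insert 65 → {76, 73, 72, 67, 65, 60, 59, 58}
send next → 76; now {73, 72, 67, 65, 60, 59, 58}
send next → 73; now {72, 67, 65, 60, 59, 58}
send next → 72; now {67, 65, 60, 59, 58}

[78, 86, 75, 85, 84, 80, 76, 73, 72]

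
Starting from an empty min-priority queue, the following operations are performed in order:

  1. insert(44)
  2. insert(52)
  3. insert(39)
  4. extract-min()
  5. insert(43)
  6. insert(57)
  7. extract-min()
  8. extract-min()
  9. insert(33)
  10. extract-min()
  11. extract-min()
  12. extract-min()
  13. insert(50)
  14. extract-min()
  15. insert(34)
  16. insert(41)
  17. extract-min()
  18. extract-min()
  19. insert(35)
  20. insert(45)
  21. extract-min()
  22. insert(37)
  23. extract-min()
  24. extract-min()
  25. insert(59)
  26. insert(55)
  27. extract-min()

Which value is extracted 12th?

45

insert 44 → {44}
insert 52 → {44, 52}
insert 39 → {39, 44, 52}
extract-min → 39; now {44, 52}
insert 43 → {43, 44, 52}
insert 57 → {43, 44, 52, 57}
extract-min → 43; now {44, 52, 57}
extract-min → 44; now {52, 57}
insert 33 → {33, 52, 57}
extract-min → 33; now {52, 57}
extract-min → 52; now {57}
extract-min → 57; now {}
insert 50 → {50}
extract-min → 50; now {}
insert 34 → {34}
insert 41 → {34, 41}
extract-min → 34; now {41}
extract-min → 41; now {}
insert 35 → {35}
insert 45 → {35, 45}
extract-min → 35; now {45}
insert 37 → {37, 45}
extract-min → 37; now {45}
extract-min → 45; now {}
insert 59 → {59}
insert 55 → {55, 59}
extract-min → 55; now {59}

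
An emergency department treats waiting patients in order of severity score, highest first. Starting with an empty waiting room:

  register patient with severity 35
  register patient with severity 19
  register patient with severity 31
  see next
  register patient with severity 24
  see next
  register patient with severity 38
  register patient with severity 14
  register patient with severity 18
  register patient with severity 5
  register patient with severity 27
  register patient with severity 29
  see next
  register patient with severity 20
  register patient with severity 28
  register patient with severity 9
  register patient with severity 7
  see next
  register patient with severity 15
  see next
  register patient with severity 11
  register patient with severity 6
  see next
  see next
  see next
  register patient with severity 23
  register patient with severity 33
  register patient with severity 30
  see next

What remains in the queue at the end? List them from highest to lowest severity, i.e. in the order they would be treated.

[30, 23, 19, 18, 15, 14, 11, 9, 7, 6, 5]

insert 35 → {35}
insert 19 → {35, 19}
insert 31 → {35, 31, 19}
see next → 35; now {31, 19}
insert 24 → {31, 24, 19}
see next → 31; now {24, 19}
insert 38 → {38, 24, 19}
insert 14 → {38, 24, 19, 14}
insert 18 → {38, 24, 19, 18, 14}
insert 5 → {38, 24, 19, 18, 14, 5}
insert 27 → {38, 27, 24, 19, 18, 14, 5}
insert 29 → {38, 29, 27, 24, 19, 18, 14, 5}
see next → 38; now {29, 27, 24, 19, 18, 14, 5}
insert 20 → {29, 27, 24, 20, 19, 18, 14, 5}
insert 28 → {29, 28, 27, 24, 20, 19, 18, 14, 5}
insert 9 → {29, 28, 27, 24, 20, 19, 18, 14, 9, 5}
insert 7 → {29, 28, 27, 24, 20, 19, 18, 14, 9, 7, 5}
see next → 29; now {28, 27, 24, 20, 19, 18, 14, 9, 7, 5}
insert 15 → {28, 27, 24, 20, 19, 18, 15, 14, 9, 7, 5}
see next → 28; now {27, 24, 20, 19, 18, 15, 14, 9, 7, 5}
insert 11 → {27, 24, 20, 19, 18, 15, 14, 11, 9, 7, 5}
insert 6 → {27, 24, 20, 19, 18, 15, 14, 11, 9, 7, 6, 5}
see next → 27; now {24, 20, 19, 18, 15, 14, 11, 9, 7, 6, 5}
see next → 24; now {20, 19, 18, 15, 14, 11, 9, 7, 6, 5}
see next → 20; now {19, 18, 15, 14, 11, 9, 7, 6, 5}
insert 23 → {23, 19, 18, 15, 14, 11, 9, 7, 6, 5}
insert 33 → {33, 23, 19, 18, 15, 14, 11, 9, 7, 6, 5}
insert 30 → {33, 30, 23, 19, 18, 15, 14, 11, 9, 7, 6, 5}
see next → 33; now {30, 23, 19, 18, 15, 14, 11, 9, 7, 6, 5}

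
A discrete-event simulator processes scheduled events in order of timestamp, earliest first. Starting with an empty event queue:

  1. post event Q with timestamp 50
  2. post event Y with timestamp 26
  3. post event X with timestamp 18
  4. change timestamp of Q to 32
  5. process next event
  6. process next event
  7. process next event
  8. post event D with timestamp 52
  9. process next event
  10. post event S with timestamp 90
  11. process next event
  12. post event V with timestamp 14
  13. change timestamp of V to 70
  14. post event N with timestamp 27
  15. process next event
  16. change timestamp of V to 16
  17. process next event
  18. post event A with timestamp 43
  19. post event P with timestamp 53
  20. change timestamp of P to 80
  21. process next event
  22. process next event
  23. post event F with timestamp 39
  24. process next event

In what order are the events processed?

add Q (timestamp 50) → {Q:50}
add Y (timestamp 26) → {Y:26, Q:50}
add X (timestamp 18) → {X:18, Y:26, Q:50}
update Q to timestamp 32 → {X:18, Y:26, Q:32}
process next event → X; now {Y:26, Q:32}
process next event → Y; now {Q:32}
process next event → Q; now {}
add D (timestamp 52) → {D:52}
process next event → D; now {}
add S (timestamp 90) → {S:90}
process next event → S; now {}
add V (timestamp 14) → {V:14}
update V to timestamp 70 → {V:70}
add N (timestamp 27) → {N:27, V:70}
process next event → N; now {V:70}
update V to timestamp 16 → {V:16}
process next event → V; now {}
add A (timestamp 43) → {A:43}
add P (timestamp 53) → {A:43, P:53}
update P to timestamp 80 → {A:43, P:80}
process next event → A; now {P:80}
process next event → P; now {}
add F (timestamp 39) → {F:39}
process next event → F; now {}

[X, Y, Q, D, S, N, V, A, P, F]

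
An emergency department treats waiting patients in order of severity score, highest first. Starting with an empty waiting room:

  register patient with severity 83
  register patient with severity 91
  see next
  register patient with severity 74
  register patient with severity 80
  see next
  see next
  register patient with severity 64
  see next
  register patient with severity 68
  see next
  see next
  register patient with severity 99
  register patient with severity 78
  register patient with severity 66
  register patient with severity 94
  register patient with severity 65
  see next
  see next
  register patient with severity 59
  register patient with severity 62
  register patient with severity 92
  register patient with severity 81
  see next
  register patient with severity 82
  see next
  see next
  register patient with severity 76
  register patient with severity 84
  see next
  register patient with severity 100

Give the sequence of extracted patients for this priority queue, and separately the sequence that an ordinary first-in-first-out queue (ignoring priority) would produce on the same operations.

priority queue: [91, 83, 80, 74, 68, 64, 99, 94, 92, 82, 81, 84]; FIFO queue: 83 → 91 → 74 → 80 → 64 → 68 → 99 → 78 → 66 → 94 → 65 → 59

insert 83 → {83}
insert 91 → {91, 83}
see next → 91; now {83}
insert 74 → {83, 74}
insert 80 → {83, 80, 74}
see next → 83; now {80, 74}
see next → 80; now {74}
insert 64 → {74, 64}
see next → 74; now {64}
insert 68 → {68, 64}
see next → 68; now {64}
see next → 64; now {}
insert 99 → {99}
insert 78 → {99, 78}
insert 66 → {99, 78, 66}
insert 94 → {99, 94, 78, 66}
insert 65 → {99, 94, 78, 66, 65}
see next → 99; now {94, 78, 66, 65}
see next → 94; now {78, 66, 65}
insert 59 → {78, 66, 65, 59}
insert 62 → {78, 66, 65, 62, 59}
insert 92 → {92, 78, 66, 65, 62, 59}
insert 81 → {92, 81, 78, 66, 65, 62, 59}
see next → 92; now {81, 78, 66, 65, 62, 59}
insert 82 → {82, 81, 78, 66, 65, 62, 59}
see next → 82; now {81, 78, 66, 65, 62, 59}
see next → 81; now {78, 66, 65, 62, 59}
insert 76 → {78, 76, 66, 65, 62, 59}
insert 84 → {84, 78, 76, 66, 65, 62, 59}
see next → 84; now {78, 76, 66, 65, 62, 59}
insert 100 → {100, 78, 76, 66, 65, 62, 59}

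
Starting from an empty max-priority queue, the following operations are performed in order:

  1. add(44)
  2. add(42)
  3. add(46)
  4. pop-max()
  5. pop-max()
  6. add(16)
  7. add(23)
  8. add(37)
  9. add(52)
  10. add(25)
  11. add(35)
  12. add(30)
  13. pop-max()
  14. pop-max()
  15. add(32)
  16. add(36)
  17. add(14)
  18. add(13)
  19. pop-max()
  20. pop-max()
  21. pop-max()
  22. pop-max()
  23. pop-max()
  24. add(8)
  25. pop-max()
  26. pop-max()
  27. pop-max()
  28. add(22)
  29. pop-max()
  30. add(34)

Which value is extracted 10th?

25

insert 44 → {44}
insert 42 → {44, 42}
insert 46 → {46, 44, 42}
pop-max → 46; now {44, 42}
pop-max → 44; now {42}
insert 16 → {42, 16}
insert 23 → {42, 23, 16}
insert 37 → {42, 37, 23, 16}
insert 52 → {52, 42, 37, 23, 16}
insert 25 → {52, 42, 37, 25, 23, 16}
insert 35 → {52, 42, 37, 35, 25, 23, 16}
insert 30 → {52, 42, 37, 35, 30, 25, 23, 16}
pop-max → 52; now {42, 37, 35, 30, 25, 23, 16}
pop-max → 42; now {37, 35, 30, 25, 23, 16}
insert 32 → {37, 35, 32, 30, 25, 23, 16}
insert 36 → {37, 36, 35, 32, 30, 25, 23, 16}
insert 14 → {37, 36, 35, 32, 30, 25, 23, 16, 14}
insert 13 → {37, 36, 35, 32, 30, 25, 23, 16, 14, 13}
pop-max → 37; now {36, 35, 32, 30, 25, 23, 16, 14, 13}
pop-max → 36; now {35, 32, 30, 25, 23, 16, 14, 13}
pop-max → 35; now {32, 30, 25, 23, 16, 14, 13}
pop-max → 32; now {30, 25, 23, 16, 14, 13}
pop-max → 30; now {25, 23, 16, 14, 13}
insert 8 → {25, 23, 16, 14, 13, 8}
pop-max → 25; now {23, 16, 14, 13, 8}
pop-max → 23; now {16, 14, 13, 8}
pop-max → 16; now {14, 13, 8}
insert 22 → {22, 14, 13, 8}
pop-max → 22; now {14, 13, 8}
insert 34 → {34, 14, 13, 8}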